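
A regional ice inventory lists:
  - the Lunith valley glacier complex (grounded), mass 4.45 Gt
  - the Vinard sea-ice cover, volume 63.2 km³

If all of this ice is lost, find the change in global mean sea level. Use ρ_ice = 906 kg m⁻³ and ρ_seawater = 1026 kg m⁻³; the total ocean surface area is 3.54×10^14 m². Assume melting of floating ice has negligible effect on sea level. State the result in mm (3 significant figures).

≈ 0.0123 mm

Lunith: 4.45 Gt = 4.450×10^12 kg; dividing by ρ_w = 1026 kg m⁻³ gives 4.337×10^9 m³ of water.
The Vinard sea-ice cover is floating and already displaces its own weight of water, so its melt adds essentially nothing to sea level.
Total added water ≈ 4.337×10^9 m³ over 3.54×10^14 m² → Δh = 1.23×10^-5 m = 0.0123 mm.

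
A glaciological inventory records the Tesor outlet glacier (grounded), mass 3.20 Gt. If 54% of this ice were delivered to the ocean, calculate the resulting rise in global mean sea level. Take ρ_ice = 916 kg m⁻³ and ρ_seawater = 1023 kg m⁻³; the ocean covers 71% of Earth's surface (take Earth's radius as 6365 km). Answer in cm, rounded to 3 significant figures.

≈ 4.67×10^-4 cm

Tesor: 0.54 × 3.20 Gt = 1.728×10^12 kg; dividing by ρ_w = 1023 kg m⁻³ gives 1.689×10^9 m³ of water.
Spread over 3.61×10^14 m² of ocean, Δh = 1.689×10^9 / 3.61×10^14 = 4.67×10^-6 m = 4.67×10^-4 cm.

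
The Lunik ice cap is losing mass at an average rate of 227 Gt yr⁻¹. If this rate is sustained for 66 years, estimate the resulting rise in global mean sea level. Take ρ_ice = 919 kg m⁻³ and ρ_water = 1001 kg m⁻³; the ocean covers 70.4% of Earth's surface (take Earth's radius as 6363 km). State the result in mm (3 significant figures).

Total mass lost = 227 Gt/yr × 66 yr = 1.498×10^4 Gt = 1.498×10^16 kg.
ρ_w = 1001 kg m⁻³, so water volume = 1.498×10^16 / 1001 = 1.497×10^13 m³.
Δh = 1.497×10^13 / 3.58×10^14 = 0.0418 m = 41.8 mm.

≈ 41.8 mm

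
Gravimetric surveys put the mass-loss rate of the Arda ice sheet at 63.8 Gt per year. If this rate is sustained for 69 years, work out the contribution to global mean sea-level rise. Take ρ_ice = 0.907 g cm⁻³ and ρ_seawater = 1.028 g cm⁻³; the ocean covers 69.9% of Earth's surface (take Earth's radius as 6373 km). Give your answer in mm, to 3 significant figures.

≈ 12.0 mm

Total mass lost = 63.8 Gt/yr × 69 yr = 4402 Gt = 4.402×10^15 kg.
ρ_w = 1.028 g cm⁻³ = 1028 kg m⁻³, so water volume = 4.402×10^15 / 1028 = 4.282×10^12 m³.
Δh = 4.282×10^12 / 3.57×10^14 = 0.0120 m = 12.0 mm.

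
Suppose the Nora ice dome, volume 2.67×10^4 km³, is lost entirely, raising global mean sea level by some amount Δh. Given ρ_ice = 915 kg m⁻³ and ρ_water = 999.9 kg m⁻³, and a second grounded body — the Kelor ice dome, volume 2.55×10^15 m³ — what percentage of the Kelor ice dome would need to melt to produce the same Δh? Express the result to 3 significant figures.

Equal sea-level rise means equal mass of meltwater, i.e. equal mass of ice lost.
Ice mass of Nora: 2.443×10^16 kg; ice mass of Kelor: 2.333×10^18 kg.
Fraction required = 2.443×10^16 / 2.333×10^18 = 0.0105 → 1.05 %.

≈ 1.05 %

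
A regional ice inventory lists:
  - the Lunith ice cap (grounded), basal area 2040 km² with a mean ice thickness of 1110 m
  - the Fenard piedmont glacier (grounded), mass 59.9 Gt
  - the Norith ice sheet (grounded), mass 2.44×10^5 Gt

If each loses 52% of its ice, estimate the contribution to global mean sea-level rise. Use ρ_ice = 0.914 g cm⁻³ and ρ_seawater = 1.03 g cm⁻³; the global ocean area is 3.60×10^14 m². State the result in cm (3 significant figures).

≈ 34.5 cm

Lunith: ice volume = 2040 km² × 1110 m = 2264 km³; 0.52 × 2264 × (914/1030) = 1045 km³ of water.
Fenard: 0.52 × 59.9 Gt = 3.115×10^13 kg; dividing by ρ_w = 1.03 g cm⁻³ = 1030 kg m⁻³ gives 3.024×10^10 m³ of water.
Norith: 0.52 × 2.44×10^5 Gt = 1.269×10^17 kg; dividing by ρ_w = 1030 kg m⁻³ gives 1.232×10^14 m³ of water.
Total added water ≈ 1.243×10^14 m³ over 3.60×10^14 m² → Δh = 0.345 m = 34.5 cm.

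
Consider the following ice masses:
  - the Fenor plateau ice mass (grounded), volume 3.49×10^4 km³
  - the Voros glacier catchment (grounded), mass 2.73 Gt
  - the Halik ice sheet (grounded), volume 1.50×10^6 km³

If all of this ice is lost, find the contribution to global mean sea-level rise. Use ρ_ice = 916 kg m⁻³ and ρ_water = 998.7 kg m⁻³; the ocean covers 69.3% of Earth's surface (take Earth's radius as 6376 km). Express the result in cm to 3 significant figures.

Fenor: 3.49×10^4 km³ × (916/998.7) = 3.201×10^4 km³ of water.
Voros: 2.73 Gt = 2.730×10^12 kg; dividing by ρ_w = 998.7 kg m⁻³ gives 2.734×10^9 m³ of water.
Halik: 1.50×10^6 km³ × (916/998.7) = 1.376×10^6 km³ of water.
Total added water ≈ 1.408×10^15 m³ over 3.54×10^14 m² → Δh = 3.98 m = 398 cm.

≈ 398 cm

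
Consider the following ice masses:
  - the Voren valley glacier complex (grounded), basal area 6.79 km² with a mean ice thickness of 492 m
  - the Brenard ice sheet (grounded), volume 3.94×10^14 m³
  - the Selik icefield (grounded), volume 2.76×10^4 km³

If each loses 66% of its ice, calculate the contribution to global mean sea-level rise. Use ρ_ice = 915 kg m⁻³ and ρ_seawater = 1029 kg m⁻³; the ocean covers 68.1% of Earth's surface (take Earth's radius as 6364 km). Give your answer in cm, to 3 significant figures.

≈ 71.4 cm

Voren: ice volume = 6.79 km² × 492 m = 3.341 km³; 0.66 × 3.341 × (915/1029) = 1.961 km³ of water.
Brenard: 0.66 × 3.94×10^14 m³ × (915/1029) = 2.312×10^14 m³ of water.
Selik: 0.66 × 2.76×10^4 km³ × (915/1029) = 1.620×10^4 km³ of water.
Total added water ≈ 2.474×10^14 m³ over 3.47×10^14 m² → Δh = 0.714 m = 71.4 cm.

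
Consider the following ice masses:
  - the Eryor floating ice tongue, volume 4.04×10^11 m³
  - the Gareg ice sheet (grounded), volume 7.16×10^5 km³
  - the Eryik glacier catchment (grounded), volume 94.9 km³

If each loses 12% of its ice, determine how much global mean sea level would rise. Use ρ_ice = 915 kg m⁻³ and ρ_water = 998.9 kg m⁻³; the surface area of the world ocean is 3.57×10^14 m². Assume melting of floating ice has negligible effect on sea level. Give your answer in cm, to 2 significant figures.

≈ 22 cm

The Eryor floating ice tongue is floating and already displaces its own weight of water, so its melt adds essentially nothing to sea level.
Gareg: 0.12 × 7.16×10^5 km³ × (915/998.9) = 7.870×10^4 km³ of water.
Eryik: 0.12 × 94.9 km³ × (915/998.9) = 10.43 km³ of water.
Total added water ≈ 7.871×10^13 m³ over 3.57×10^14 m² → Δh = 0.220 m = 22 cm.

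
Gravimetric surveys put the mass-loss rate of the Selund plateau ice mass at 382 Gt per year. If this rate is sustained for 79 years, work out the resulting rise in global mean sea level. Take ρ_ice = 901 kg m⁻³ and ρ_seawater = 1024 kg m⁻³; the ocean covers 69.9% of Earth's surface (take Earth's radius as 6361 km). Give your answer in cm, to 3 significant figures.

Total mass lost = 382 Gt/yr × 79 yr = 3.018×10^4 Gt = 3.018×10^16 kg.
ρ_w = 1024 kg m⁻³, so water volume = 3.018×10^16 / 1024 = 2.947×10^13 m³.
Δh = 2.947×10^13 / 3.55×10^14 = 0.0829 m = 8.29 cm.

≈ 8.29 cm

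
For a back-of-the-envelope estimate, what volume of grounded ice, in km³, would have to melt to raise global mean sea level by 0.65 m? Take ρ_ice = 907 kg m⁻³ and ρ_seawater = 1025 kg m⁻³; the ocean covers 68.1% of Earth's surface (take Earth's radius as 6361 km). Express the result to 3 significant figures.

≈ 2.54×10^5 km³

Required water volume = Δh × A = 0.65 m × 3.46×10^14 m² = 2.251×10^14 m³ = 2.251×10^5 km³.
Ice volume = water volume × ρ_w/ρ_ice = 2.251×10^5 × 1025/907 = 2.54×10^5 km³.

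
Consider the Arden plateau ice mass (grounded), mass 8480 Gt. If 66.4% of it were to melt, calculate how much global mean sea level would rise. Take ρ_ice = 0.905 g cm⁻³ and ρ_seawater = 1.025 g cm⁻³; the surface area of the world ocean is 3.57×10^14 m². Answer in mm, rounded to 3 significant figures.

≈ 15.4 mm

Arden: 0.664 × 8480 Gt = 5.631×10^15 kg; dividing by ρ_w = 1.025 g cm⁻³ = 1025 kg m⁻³ gives 5.493×10^12 m³ of water.
Spread over 3.57×10^14 m² of ocean, Δh = 5.493×10^12 / 3.57×10^14 = 0.0154 m = 15.4 mm.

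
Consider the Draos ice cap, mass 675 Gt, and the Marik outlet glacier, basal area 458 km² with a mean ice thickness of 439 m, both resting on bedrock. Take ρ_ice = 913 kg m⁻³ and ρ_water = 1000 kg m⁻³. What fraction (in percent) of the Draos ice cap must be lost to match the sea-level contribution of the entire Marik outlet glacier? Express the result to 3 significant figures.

≈ 27.2 %

Equal sea-level rise means equal mass of meltwater, i.e. equal mass of ice lost.
Ice mass of Marik: 1.836×10^14 kg; ice mass of Draos: 6.750×10^14 kg.
Fraction required = 1.836×10^14 / 6.750×10^14 = 0.272 → 27.2 %.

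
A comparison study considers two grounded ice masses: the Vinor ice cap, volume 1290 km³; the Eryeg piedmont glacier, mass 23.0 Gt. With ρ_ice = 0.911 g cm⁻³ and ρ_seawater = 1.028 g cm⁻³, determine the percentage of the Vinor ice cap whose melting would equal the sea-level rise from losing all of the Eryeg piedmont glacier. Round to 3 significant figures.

Equal sea-level rise means equal mass of meltwater, i.e. equal mass of ice lost.
Ice mass of Eryeg: 2.300×10^13 kg; ice mass of Vinor: 1.175×10^15 kg.
Fraction required = 2.300×10^13 / 1.175×10^15 = 0.0196 → 1.96 %.

≈ 1.96 %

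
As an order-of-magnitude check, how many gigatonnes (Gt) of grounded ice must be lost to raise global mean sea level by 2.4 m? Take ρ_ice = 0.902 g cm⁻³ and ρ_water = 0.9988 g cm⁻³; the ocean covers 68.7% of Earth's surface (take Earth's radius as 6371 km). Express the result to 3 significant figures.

Required water volume = Δh × A = 2.4 m × 3.50×10^14 m² = 8.410×10^14 m³.
ρ_w = 0.9988 g cm⁻³ = 998.8 kg m⁻³, so the mass of water = 8.410×10^14 m³ × 998.8 kg m⁻³ = 8.400×10^17 kg = 8.40×10^5 Gt (and the same mass of ice, by conservation).

≈ 8.40×10^5 Gt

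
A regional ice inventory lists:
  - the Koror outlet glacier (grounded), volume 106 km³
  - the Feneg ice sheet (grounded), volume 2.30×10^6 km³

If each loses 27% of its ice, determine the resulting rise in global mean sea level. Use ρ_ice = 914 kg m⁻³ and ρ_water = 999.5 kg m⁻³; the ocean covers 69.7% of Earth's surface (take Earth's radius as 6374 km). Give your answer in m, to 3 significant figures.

Koror: 0.27 × 106 km³ × (914/999.5) = 26.17 km³ of water.
Feneg: 0.27 × 2.30×10^6 km³ × (914/999.5) = 5.679×10^5 km³ of water.
Total added water ≈ 5.679×10^14 m³ over 3.56×10^14 m² → Δh = 1.60 m.

≈ 1.60 m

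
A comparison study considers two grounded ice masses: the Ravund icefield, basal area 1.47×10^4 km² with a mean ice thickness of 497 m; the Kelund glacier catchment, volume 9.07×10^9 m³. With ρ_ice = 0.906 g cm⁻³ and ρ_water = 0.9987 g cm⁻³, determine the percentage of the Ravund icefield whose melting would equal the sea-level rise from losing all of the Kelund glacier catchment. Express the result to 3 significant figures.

Equal sea-level rise means equal mass of meltwater, i.e. equal mass of ice lost.
Ice mass of Kelund: 8.217×10^12 kg; ice mass of Ravund: 6.619×10^15 kg.
Fraction required = 8.217×10^12 / 6.619×10^15 = 1.24×10^-3 → 0.124 %.

≈ 0.124 %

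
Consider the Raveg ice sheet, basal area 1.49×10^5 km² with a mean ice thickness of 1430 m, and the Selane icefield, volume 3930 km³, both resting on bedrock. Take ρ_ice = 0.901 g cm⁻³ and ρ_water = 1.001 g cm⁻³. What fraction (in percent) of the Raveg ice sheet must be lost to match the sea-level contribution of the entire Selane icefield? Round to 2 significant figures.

Equal sea-level rise means equal mass of meltwater, i.e. equal mass of ice lost.
Ice mass of Selane: 3.541×10^15 kg; ice mass of Raveg: 1.920×10^17 kg.
Fraction required = 3.541×10^15 / 1.920×10^17 = 0.0184 → 1.8 %.

≈ 1.8 %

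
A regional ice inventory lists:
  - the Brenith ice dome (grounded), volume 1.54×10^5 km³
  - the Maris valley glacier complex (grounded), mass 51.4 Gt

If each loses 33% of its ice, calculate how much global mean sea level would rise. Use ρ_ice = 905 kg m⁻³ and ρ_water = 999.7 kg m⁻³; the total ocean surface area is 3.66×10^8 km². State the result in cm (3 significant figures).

Brenith: 0.33 × 1.54×10^5 km³ × (905/999.7) = 4.601×10^4 km³ of water.
Maris: 0.33 × 51.4 Gt = 1.696×10^13 kg; dividing by ρ_w = 999.7 kg m⁻³ gives 1.697×10^10 m³ of water.
Total added water ≈ 4.602×10^13 m³ over 3.66×10^14 m² → Δh = 0.126 m = 12.6 cm.

≈ 12.6 cm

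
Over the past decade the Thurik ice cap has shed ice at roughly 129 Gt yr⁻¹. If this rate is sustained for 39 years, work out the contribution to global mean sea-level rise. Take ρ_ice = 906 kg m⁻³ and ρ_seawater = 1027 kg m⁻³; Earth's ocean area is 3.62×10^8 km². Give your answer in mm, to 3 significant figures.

Total mass lost = 129 Gt/yr × 39 yr = 5031 Gt = 5.031×10^15 kg.
ρ_w = 1027 kg m⁻³, so water volume = 5.031×10^15 / 1027 = 4.899×10^12 m³.
Δh = 4.899×10^12 / 3.62×10^14 = 0.0135 m = 13.5 mm.

≈ 13.5 mm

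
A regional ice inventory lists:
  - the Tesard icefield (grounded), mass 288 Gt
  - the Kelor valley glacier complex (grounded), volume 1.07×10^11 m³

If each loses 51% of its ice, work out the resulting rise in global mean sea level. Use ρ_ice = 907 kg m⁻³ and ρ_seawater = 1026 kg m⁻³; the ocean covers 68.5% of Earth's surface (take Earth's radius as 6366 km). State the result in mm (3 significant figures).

≈ 0.549 mm

Tesard: 0.51 × 288 Gt = 1.469×10^14 kg; dividing by ρ_w = 1026 kg m⁻³ gives 1.432×10^11 m³ of water.
Kelor: 0.51 × 1.07×10^11 m³ × (907/1026) = 4.824×10^10 m³ of water.
Total added water ≈ 1.914×10^11 m³ over 3.49×10^14 m² → Δh = 5.49×10^-4 m = 0.549 mm.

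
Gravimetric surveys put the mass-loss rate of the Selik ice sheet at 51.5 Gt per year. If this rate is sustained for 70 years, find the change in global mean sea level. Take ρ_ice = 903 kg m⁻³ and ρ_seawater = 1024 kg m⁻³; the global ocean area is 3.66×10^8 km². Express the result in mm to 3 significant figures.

Total mass lost = 51.5 Gt/yr × 70 yr = 3605 Gt = 3.605×10^15 kg.
ρ_w = 1024 kg m⁻³, so water volume = 3.605×10^15 / 1024 = 3.521×10^12 m³.
Δh = 3.521×10^12 / 3.66×10^14 = 9.62×10^-3 m = 9.62 mm.

≈ 9.62 mm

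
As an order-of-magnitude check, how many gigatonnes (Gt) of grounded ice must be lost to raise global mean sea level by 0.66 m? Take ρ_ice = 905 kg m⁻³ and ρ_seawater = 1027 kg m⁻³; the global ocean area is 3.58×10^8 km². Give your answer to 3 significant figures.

≈ 2.43×10^5 Gt

Required water volume = Δh × A = 0.66 m × 3.58×10^14 m² = 2.363×10^14 m³.
ρ_w = 1027 kg m⁻³, so the mass of water = 2.363×10^14 m³ × 1027 kg m⁻³ = 2.427×10^17 kg = 2.43×10^5 Gt (and the same mass of ice, by conservation).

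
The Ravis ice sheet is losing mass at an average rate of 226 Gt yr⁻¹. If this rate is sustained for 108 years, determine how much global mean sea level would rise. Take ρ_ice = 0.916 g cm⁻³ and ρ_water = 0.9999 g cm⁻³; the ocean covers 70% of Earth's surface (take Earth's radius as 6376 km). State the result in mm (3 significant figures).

≈ 68.3 mm

Total mass lost = 226 Gt/yr × 108 yr = 2.441×10^4 Gt = 2.441×10^16 kg.
ρ_w = 0.9999 g cm⁻³ = 999.9 kg m⁻³, so water volume = 2.441×10^16 / 999.9 = 2.441×10^13 m³.
Δh = 2.441×10^13 / 3.58×10^14 = 0.0683 m = 68.3 mm.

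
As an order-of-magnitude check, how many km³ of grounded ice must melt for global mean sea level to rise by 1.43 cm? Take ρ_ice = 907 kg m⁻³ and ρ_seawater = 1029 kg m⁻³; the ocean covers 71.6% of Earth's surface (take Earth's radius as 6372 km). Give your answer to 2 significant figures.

≈ 5900 km³

Required water volume = Δh × A = 0.0143 m × 3.65×10^14 m² = 5.224×10^12 m³ = 5224 km³.
Ice volume = water volume × ρ_w/ρ_ice = 5224 × 1029/907 = 5900 km³.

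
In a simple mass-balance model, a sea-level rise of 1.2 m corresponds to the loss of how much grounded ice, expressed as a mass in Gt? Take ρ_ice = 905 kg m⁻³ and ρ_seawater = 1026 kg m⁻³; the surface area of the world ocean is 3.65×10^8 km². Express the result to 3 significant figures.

Required water volume = Δh × A = 1.2 m × 3.65×10^14 m² = 4.380×10^14 m³.
ρ_w = 1026 kg m⁻³, so the mass of water = 4.380×10^14 m³ × 1026 kg m⁻³ = 4.494×10^17 kg = 4.49×10^5 Gt (and the same mass of ice, by conservation).

≈ 4.49×10^5 Gt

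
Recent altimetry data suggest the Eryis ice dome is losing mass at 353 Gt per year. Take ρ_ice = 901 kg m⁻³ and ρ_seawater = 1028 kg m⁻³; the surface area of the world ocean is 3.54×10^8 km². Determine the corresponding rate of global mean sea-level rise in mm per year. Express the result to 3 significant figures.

≈ 0.970 mm/yr

ρ_w = 1028 kg m⁻³. Annual water volume added = 353 Gt / ρ_w = 3.530×10^14 kg / 1028 kg m⁻³ = 3.434×10^11 m³.
Δh per year = 3.434×10^11 / 3.54×10^14 = 9.70×10^-4 m = 0.970 mm.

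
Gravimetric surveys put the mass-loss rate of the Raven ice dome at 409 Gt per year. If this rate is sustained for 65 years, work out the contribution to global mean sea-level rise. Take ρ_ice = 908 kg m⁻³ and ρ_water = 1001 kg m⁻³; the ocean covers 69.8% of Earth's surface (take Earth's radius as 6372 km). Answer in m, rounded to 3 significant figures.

≈ 0.0746 m

Total mass lost = 409 Gt/yr × 65 yr = 2.658×10^4 Gt = 2.658×10^16 kg.
ρ_w = 1001 kg m⁻³, so water volume = 2.658×10^16 / 1001 = 2.656×10^13 m³.
Δh = 2.656×10^13 / 3.56×10^14 = 0.0746 m.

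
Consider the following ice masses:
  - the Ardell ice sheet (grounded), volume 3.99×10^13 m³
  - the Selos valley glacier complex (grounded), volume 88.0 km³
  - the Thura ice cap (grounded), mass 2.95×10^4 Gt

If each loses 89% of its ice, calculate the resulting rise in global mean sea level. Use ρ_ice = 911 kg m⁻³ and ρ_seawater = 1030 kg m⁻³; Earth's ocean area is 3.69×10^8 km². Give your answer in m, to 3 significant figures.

≈ 0.154 m

Ardell: 0.89 × 3.99×10^13 m³ × (911/1030) = 3.141×10^13 m³ of water.
Selos: 0.89 × 88.0 km³ × (911/1030) = 69.27 km³ of water.
Thura: 0.89 × 2.95×10^4 Gt = 2.626×10^16 kg; dividing by ρ_w = 1030 kg m⁻³ gives 2.549×10^13 m³ of water.
Total added water ≈ 5.697×10^13 m³ over 3.69×10^14 m² → Δh = 0.154 m.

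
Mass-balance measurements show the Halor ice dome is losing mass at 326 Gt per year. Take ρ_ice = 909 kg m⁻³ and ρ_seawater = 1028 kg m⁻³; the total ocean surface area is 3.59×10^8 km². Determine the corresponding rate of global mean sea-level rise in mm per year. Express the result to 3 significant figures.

ρ_w = 1028 kg m⁻³. Annual water volume added = 326 Gt / ρ_w = 3.260×10^14 kg / 1028 kg m⁻³ = 3.171×10^11 m³.
Δh per year = 3.171×10^11 / 3.59×10^14 = 8.83×10^-4 m = 0.883 mm.

≈ 0.883 mm/yr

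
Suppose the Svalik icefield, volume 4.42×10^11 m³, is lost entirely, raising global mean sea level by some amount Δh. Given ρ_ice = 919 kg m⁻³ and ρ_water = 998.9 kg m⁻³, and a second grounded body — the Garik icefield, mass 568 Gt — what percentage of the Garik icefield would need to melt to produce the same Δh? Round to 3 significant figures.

Equal sea-level rise means equal mass of meltwater, i.e. equal mass of ice lost.
Ice mass of Svalik: 4.062×10^14 kg; ice mass of Garik: 5.680×10^14 kg.
Fraction required = 4.062×10^14 / 5.680×10^14 = 0.715 → 71.5 %.

≈ 71.5 %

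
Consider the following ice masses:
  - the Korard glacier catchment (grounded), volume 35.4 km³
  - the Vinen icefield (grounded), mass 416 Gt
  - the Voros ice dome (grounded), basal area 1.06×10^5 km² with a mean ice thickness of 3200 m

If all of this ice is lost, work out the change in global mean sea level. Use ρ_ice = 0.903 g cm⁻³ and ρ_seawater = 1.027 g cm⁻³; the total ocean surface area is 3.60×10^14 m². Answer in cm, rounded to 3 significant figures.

≈ 83.0 cm

Korard: 35.4 km³ × (903/1027) = 31.13 km³ of water.
Vinen: 416 Gt = 4.160×10^14 kg; dividing by ρ_w = 1.027 g cm⁻³ = 1027 kg m⁻³ gives 4.051×10^11 m³ of water.
Voros: ice volume = 1.06×10^5 km² × 3200 m = 3.392×10^5 km³; 3.392×10^5 × (903/1027) = 2.982×10^5 km³ of water.
Total added water ≈ 2.987×10^14 m³ over 3.60×10^14 m² → Δh = 0.830 m = 83.0 cm.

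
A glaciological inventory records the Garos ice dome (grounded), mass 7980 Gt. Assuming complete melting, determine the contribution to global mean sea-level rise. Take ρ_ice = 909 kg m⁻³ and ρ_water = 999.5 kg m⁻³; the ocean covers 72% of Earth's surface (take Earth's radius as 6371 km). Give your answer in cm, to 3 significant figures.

≈ 2.17 cm

Garos: 7980 Gt = 7.980×10^15 kg; dividing by ρ_w = 999.5 kg m⁻³ gives 7.984×10^12 m³ of water.
Spread over 3.67×10^14 m² of ocean, Δh = 7.984×10^12 / 3.67×10^14 = 0.0217 m = 2.17 cm.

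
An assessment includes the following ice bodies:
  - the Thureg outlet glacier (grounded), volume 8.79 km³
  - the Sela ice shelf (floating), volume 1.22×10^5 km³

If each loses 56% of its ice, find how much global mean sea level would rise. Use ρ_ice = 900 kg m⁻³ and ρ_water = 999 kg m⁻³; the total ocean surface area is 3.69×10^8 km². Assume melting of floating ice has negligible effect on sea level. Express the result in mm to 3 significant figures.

Thureg: 0.56 × 8.79 km³ × (900/999) = 4.435 km³ of water.
The Sela ice shelf is floating and already displaces its own weight of water, so its melt adds essentially nothing to sea level.
Total added water ≈ 4.435×10^9 m³ over 3.69×10^14 m² → Δh = 1.20×10^-5 m = 0.0120 mm.

≈ 0.0120 mm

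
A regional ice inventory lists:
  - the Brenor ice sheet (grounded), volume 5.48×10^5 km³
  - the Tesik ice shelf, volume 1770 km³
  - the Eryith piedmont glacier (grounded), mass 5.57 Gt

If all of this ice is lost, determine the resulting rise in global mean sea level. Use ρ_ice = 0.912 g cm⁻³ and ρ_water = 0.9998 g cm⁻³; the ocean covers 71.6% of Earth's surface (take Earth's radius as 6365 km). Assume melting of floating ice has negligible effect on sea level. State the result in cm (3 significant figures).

Brenor: 5.48×10^5 km³ × (912/999.8) = 4.999×10^5 km³ of water.
The Tesik ice shelf is floating and already displaces its own weight of water, so its melt adds essentially nothing to sea level.
Eryith: 5.57 Gt = 5.570×10^12 kg; dividing by ρ_w = 0.9998 g cm⁻³ = 999.8 kg m⁻³ gives 5.571×10^9 m³ of water.
Total added water ≈ 4.999×10^14 m³ over 3.65×10^14 m² → Δh = 1.37 m = 137 cm.

≈ 137 cm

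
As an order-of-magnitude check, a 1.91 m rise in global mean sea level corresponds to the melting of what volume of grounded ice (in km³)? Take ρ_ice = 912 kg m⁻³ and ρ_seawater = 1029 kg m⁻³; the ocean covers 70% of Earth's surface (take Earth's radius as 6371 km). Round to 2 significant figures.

Required water volume = Δh × A = 1.91 m × 3.57×10^14 m² = 6.820×10^14 m³ = 6.820×10^5 km³.
Ice volume = water volume × ρ_w/ρ_ice = 6.820×10^5 × 1029/912 = 7.7×10^5 km³.

≈ 7.7×10^5 km³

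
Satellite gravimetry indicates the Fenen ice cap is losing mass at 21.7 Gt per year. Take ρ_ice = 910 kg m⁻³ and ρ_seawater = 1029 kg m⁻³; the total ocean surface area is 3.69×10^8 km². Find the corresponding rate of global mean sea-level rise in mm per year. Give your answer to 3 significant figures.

ρ_w = 1029 kg m⁻³. Annual water volume added = 21.7 Gt / ρ_w = 2.170×10^13 kg / 1029 kg m⁻³ = 2.109×10^10 m³.
Δh per year = 2.109×10^10 / 3.69×10^14 = 5.72×10^-5 m = 0.0572 mm.

≈ 0.0572 mm/yr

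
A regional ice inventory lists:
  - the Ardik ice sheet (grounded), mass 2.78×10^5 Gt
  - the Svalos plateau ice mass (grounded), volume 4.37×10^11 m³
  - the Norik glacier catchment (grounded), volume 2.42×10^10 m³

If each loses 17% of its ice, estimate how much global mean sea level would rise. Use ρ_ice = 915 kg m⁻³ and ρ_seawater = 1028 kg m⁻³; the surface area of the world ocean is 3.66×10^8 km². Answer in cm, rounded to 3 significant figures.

≈ 12.6 cm

Ardik: 0.17 × 2.78×10^5 Gt = 4.726×10^16 kg; dividing by ρ_w = 1028 kg m⁻³ gives 4.597×10^13 m³ of water.
Svalos: 0.17 × 4.37×10^11 m³ × (915/1028) = 6.612×10^10 m³ of water.
Norik: 0.17 × 2.42×10^10 m³ × (915/1028) = 3.662×10^9 m³ of water.
Total added water ≈ 4.604×10^13 m³ over 3.66×10^14 m² → Δh = 0.126 m = 12.6 cm.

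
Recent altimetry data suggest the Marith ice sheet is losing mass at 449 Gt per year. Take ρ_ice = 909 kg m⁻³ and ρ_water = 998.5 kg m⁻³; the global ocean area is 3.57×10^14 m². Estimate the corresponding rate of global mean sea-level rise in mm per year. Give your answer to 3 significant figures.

ρ_w = 998.5 kg m⁻³. Annual water volume added = 449 Gt / ρ_w = 4.490×10^14 kg / 998.5 kg m⁻³ = 4.497×10^11 m³.
Δh per year = 4.497×10^11 / 3.57×10^14 = 1.26×10^-3 m = 1.26 mm.

≈ 1.26 mm/yr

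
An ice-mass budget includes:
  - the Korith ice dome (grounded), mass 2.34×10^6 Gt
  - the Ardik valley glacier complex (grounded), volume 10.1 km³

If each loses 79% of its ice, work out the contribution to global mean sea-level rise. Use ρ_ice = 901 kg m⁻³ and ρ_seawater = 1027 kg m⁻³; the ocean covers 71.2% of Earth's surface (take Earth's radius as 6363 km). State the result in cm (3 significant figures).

≈ 497 cm

Korith: 0.79 × 2.34×10^6 Gt = 1.849×10^18 kg; dividing by ρ_w = 1027 kg m⁻³ gives 1.800×10^15 m³ of water.
Ardik: 0.79 × 10.1 km³ × (901/1027) = 7.000 km³ of water.
Total added water ≈ 1.800×10^15 m³ over 3.62×10^14 m² → Δh = 4.97 m = 497 cm.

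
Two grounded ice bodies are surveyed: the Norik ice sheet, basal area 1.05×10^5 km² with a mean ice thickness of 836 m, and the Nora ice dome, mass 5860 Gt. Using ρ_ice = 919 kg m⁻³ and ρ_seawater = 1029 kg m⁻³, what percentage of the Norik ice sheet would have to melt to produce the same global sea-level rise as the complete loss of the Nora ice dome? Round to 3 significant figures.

Equal sea-level rise means equal mass of meltwater, i.e. equal mass of ice lost.
Ice mass of Nora: 5.860×10^15 kg; ice mass of Norik: 8.067×10^16 kg.
Fraction required = 5.860×10^15 / 8.067×10^16 = 0.0726 → 7.26 %.

≈ 7.26 %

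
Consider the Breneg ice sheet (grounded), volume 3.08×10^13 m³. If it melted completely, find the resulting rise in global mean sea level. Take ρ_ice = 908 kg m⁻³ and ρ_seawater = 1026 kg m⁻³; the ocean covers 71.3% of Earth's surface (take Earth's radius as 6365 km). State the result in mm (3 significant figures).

≈ 75.1 mm

Breneg: 3.08×10^13 m³ × (908/1026) = 2.726×10^13 m³ of water.
Spread over 3.63×10^14 m² of ocean, Δh = 2.726×10^13 / 3.63×10^14 = 0.0751 m = 75.1 mm.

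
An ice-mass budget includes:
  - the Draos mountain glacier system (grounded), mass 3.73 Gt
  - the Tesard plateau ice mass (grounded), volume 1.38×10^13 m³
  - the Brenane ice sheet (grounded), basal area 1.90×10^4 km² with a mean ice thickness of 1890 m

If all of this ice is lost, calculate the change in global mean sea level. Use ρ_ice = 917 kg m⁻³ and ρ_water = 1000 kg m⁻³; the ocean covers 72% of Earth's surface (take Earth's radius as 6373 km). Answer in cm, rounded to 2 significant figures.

≈ 12 cm

Draos: 3.73 Gt = 3.730×10^12 kg; dividing by ρ_w = 1000 kg m⁻³ gives 3.730×10^9 m³ of water.
Tesard: 1.38×10^13 m³ × (917/1000) = 1.265×10^13 m³ of water.
Brenane: ice volume = 1.90×10^4 km² × 1890 m = 3.591×10^4 km³; 3.591×10^4 × (917/1000) = 3.293×10^4 km³ of water.
Total added water ≈ 4.559×10^13 m³ over 3.67×10^14 m² → Δh = 0.124 m = 12 cm.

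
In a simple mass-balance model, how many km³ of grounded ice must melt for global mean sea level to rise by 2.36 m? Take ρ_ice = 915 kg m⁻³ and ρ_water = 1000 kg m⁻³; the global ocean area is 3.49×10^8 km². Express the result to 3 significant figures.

Required water volume = Δh × A = 2.36 m × 3.49×10^14 m² = 8.236×10^14 m³ = 8.236×10^5 km³.
Ice volume = water volume × ρ_w/ρ_ice = 8.236×10^5 × 1000/915 = 9.00×10^5 km³.

≈ 9.00×10^5 km³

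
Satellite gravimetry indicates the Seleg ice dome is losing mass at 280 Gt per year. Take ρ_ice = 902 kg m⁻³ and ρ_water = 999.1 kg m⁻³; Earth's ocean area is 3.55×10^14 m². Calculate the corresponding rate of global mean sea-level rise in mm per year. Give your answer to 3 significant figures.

≈ 0.789 mm/yr

ρ_w = 999.1 kg m⁻³. Annual water volume added = 280 Gt / ρ_w = 2.800×10^14 kg / 999.1 kg m⁻³ = 2.803×10^11 m³.
Δh per year = 2.803×10^11 / 3.55×10^14 = 7.89×10^-4 m = 0.789 mm.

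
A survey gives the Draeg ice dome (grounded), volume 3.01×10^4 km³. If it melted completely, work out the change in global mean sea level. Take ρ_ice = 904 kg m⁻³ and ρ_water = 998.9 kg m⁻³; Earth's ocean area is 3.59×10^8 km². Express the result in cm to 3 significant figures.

Draeg: 3.01×10^4 km³ × (904/998.9) = 2.724×10^4 km³ of water.
Spread over 3.59×10^14 m² of ocean, Δh = 2.724×10^13 / 3.59×10^14 = 0.0759 m = 7.59 cm.

≈ 7.59 cm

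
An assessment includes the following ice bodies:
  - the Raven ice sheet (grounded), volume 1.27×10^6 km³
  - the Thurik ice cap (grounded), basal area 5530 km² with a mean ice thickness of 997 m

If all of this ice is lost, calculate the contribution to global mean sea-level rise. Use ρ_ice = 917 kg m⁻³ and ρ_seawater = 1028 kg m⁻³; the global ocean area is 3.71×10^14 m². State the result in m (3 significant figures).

≈ 3.07 m

Raven: 1.27×10^6 km³ × (917/1028) = 1.133×10^6 km³ of water.
Thurik: ice volume = 5530 km² × 997 m = 5513 km³; 5513 × (917/1028) = 4918 km³ of water.
Total added water ≈ 1.138×10^15 m³ over 3.71×10^14 m² → Δh = 3.07 m.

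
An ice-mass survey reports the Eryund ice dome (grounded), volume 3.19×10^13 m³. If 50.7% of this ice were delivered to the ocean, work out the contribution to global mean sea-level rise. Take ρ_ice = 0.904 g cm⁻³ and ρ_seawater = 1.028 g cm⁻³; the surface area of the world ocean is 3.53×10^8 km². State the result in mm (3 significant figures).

≈ 40.3 mm

Eryund: 0.507 × 3.19×10^13 m³ × (904/1028) = 1.422×10^13 m³ of water.
Spread over 3.53×10^14 m² of ocean, Δh = 1.422×10^13 / 3.53×10^14 = 0.0403 m = 40.3 mm.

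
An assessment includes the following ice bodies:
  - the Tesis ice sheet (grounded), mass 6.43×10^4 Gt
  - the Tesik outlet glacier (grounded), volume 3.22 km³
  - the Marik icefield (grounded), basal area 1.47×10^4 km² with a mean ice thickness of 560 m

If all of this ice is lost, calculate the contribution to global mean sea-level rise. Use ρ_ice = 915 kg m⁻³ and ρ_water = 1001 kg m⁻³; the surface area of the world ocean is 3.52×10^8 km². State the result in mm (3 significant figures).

≈ 204 mm

Tesis: 6.43×10^4 Gt = 6.430×10^16 kg; dividing by ρ_w = 1001 kg m⁻³ gives 6.424×10^13 m³ of water.
Tesik: 3.22 km³ × (915/1001) = 2.943 km³ of water.
Marik: ice volume = 1.47×10^4 km² × 560 m = 8232 km³; 8232 × (915/1001) = 7525 km³ of water.
Total added water ≈ 7.176×10^13 m³ over 3.52×10^14 m² → Δh = 0.204 m = 204 mm.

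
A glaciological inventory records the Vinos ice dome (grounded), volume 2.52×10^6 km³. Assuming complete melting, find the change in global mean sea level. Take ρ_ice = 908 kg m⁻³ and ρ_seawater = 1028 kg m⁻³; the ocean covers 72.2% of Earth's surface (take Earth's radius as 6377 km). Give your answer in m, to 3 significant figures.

Vinos: 2.52×10^6 km³ × (908/1028) = 2.226×10^6 km³ of water.
Spread over 3.69×10^14 m² of ocean, Δh = 2.226×10^15 / 3.69×10^14 = 6.03 m.

≈ 6.03 m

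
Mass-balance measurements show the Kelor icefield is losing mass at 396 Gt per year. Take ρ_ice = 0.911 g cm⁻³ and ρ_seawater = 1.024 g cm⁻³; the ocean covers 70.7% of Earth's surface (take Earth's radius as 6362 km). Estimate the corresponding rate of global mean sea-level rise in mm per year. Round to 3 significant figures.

≈ 1.08 mm/yr

ρ_w = 1.024 g cm⁻³ = 1024 kg m⁻³. Annual water volume added = 396 Gt / ρ_w = 3.960×10^14 kg / 1024 kg m⁻³ = 3.867×10^11 m³.
Δh per year = 3.867×10^11 / 3.60×10^14 = 1.08×10^-3 m = 1.08 mm.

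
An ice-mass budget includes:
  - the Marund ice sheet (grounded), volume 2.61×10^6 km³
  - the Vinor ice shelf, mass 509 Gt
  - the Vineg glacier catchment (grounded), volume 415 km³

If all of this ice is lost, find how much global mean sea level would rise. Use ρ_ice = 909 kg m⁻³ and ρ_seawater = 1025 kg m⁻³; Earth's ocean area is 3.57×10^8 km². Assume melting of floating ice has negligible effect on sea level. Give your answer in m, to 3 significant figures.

Marund: 2.61×10^6 km³ × (909/1025) = 2.315×10^6 km³ of water.
The Vinor ice shelf is floating and already displaces its own weight of water, so its melt adds essentially nothing to sea level.
Vineg: 415 km³ × (909/1025) = 368.0 km³ of water.
Total added water ≈ 2.315×10^15 m³ over 3.57×10^14 m² → Δh = 6.48 m.

≈ 6.48 m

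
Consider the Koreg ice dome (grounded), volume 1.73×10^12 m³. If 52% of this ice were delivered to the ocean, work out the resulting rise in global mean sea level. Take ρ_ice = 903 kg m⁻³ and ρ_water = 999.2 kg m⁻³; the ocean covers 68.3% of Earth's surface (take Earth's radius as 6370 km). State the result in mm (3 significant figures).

≈ 2.33 mm

Koreg: 0.52 × 1.73×10^12 m³ × (903/999.2) = 8.130×10^11 m³ of water.
Spread over 3.48×10^14 m² of ocean, Δh = 8.130×10^11 / 3.48×10^14 = 2.33×10^-3 m = 2.33 mm.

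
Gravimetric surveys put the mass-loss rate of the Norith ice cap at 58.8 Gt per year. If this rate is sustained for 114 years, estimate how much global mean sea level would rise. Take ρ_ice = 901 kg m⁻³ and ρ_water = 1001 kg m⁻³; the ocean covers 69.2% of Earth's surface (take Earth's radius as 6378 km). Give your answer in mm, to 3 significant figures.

Total mass lost = 58.8 Gt/yr × 114 yr = 6703 Gt = 6.703×10^15 kg.
ρ_w = 1001 kg m⁻³, so water volume = 6.703×10^15 / 1001 = 6.697×10^12 m³.
Δh = 6.697×10^12 / 3.54×10^14 = 0.0189 m = 18.9 mm.

≈ 18.9 mm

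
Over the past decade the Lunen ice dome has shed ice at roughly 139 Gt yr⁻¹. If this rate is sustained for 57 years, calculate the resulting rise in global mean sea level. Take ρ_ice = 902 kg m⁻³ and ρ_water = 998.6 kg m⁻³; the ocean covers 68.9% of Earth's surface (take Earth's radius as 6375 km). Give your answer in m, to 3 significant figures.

≈ 0.0225 m

Total mass lost = 139 Gt/yr × 57 yr = 7923 Gt = 7.923×10^15 kg.
ρ_w = 998.6 kg m⁻³, so water volume = 7.923×10^15 / 998.6 = 7.934×10^12 m³.
Δh = 7.934×10^12 / 3.52×10^14 = 0.0225 m.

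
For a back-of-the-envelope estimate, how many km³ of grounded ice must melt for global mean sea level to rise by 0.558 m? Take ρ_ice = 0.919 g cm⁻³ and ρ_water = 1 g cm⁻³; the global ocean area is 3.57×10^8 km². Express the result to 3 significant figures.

Required water volume = Δh × A = 0.558 m × 3.57×10^14 m² = 1.992×10^14 m³ = 1.992×10^5 km³.
Ice volume = water volume × ρ_w/ρ_ice = 1.992×10^5 × 1000/919 = 2.17×10^5 km³.

≈ 2.17×10^5 km³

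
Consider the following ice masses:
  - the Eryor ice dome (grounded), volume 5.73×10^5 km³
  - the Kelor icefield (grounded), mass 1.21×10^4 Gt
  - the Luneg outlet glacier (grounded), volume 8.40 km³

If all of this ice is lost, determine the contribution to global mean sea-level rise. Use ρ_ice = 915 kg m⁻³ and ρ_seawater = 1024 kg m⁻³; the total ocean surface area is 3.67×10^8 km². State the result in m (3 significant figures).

≈ 1.43 m

Eryor: 5.73×10^5 km³ × (915/1024) = 5.120×10^5 km³ of water.
Kelor: 1.21×10^4 Gt = 1.210×10^16 kg; dividing by ρ_w = 1024 kg m⁻³ gives 1.182×10^13 m³ of water.
Luneg: 8.40 km³ × (915/1024) = 7.506 km³ of water.
Total added water ≈ 5.238×10^14 m³ over 3.67×10^14 m² → Δh = 1.43 m.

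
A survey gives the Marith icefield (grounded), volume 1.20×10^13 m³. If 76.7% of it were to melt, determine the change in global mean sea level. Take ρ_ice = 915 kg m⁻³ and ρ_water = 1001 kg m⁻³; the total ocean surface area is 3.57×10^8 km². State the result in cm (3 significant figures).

≈ 2.36 cm

Marith: 0.767 × 1.20×10^13 m³ × (915/1001) = 8.413×10^12 m³ of water.
Spread over 3.57×10^14 m² of ocean, Δh = 8.413×10^12 / 3.57×10^14 = 0.0236 m = 2.36 cm.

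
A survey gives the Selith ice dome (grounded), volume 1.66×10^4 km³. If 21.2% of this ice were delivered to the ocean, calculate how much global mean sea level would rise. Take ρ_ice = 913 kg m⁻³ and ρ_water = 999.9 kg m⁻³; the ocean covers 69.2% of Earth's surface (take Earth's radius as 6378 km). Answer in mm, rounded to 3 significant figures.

Selith: 0.212 × 1.66×10^4 km³ × (913/999.9) = 3213 km³ of water.
Spread over 3.54×10^14 m² of ocean, Δh = 3.213×10^12 / 3.54×10^14 = 9.08×10^-3 m = 9.08 mm.

≈ 9.08 mm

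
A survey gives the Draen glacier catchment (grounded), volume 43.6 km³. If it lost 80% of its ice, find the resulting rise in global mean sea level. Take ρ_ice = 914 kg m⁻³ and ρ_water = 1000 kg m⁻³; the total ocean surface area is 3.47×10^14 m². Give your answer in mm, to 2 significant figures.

Draen: 0.8 × 43.6 km³ × (914/1000) = 31.88 km³ of water.
Spread over 3.47×10^14 m² of ocean, Δh = 3.188×10^10 / 3.47×10^14 = 9.19×10^-5 m = 0.092 mm.

≈ 0.092 mm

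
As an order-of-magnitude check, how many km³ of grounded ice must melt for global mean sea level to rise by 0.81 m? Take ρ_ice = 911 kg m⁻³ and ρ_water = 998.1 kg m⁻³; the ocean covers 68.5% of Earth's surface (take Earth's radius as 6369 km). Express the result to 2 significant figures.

≈ 3.1×10^5 km³

Required water volume = Δh × A = 0.81 m × 3.49×10^14 m² = 2.828×10^14 m³ = 2.828×10^5 km³.
Ice volume = water volume × ρ_w/ρ_ice = 2.828×10^5 × 998.1/911 = 3.1×10^5 km³.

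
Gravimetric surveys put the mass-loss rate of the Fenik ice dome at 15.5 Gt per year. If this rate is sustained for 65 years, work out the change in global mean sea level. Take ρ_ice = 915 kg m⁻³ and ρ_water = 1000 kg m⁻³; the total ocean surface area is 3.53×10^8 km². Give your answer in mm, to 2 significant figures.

≈ 2.9 mm

Total mass lost = 15.5 Gt/yr × 65 yr = 1008 Gt = 1.008×10^15 kg.
ρ_w = 1000 kg m⁻³, so water volume = 1.008×10^15 / 1000 = 1.008×10^12 m³.
Δh = 1.008×10^12 / 3.53×10^14 = 2.85×10^-3 m = 2.9 mm.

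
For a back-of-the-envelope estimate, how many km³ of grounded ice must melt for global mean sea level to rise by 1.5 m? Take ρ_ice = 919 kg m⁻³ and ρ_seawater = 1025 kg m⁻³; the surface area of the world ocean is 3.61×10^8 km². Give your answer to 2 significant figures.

≈ 6.0×10^5 km³

Required water volume = Δh × A = 1.5 m × 3.61×10^14 m² = 5.415×10^14 m³ = 5.415×10^5 km³.
Ice volume = water volume × ρ_w/ρ_ice = 5.415×10^5 × 1025/919 = 6.0×10^5 km³.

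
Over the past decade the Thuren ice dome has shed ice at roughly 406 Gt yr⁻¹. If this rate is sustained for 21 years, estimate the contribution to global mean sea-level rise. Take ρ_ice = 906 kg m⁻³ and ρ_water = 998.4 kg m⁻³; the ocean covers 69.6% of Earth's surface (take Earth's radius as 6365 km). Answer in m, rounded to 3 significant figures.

Total mass lost = 406 Gt/yr × 21 yr = 8526 Gt = 8.526×10^15 kg.
ρ_w = 998.4 kg m⁻³, so water volume = 8.526×10^15 / 998.4 = 8.540×10^12 m³.
Δh = 8.540×10^12 / 3.54×10^14 = 0.0241 m.

≈ 0.0241 m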